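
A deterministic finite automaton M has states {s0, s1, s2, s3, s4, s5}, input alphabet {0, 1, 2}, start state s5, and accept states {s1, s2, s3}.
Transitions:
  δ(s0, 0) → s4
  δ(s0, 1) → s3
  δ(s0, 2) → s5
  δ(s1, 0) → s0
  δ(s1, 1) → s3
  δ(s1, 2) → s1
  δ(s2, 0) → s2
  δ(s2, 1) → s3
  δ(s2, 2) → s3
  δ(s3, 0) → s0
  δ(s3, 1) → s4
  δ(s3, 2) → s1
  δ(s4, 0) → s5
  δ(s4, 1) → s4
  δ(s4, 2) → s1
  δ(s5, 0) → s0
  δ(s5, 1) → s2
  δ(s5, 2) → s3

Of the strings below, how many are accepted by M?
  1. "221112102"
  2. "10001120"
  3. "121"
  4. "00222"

1

"221112102": rejected
"10001120": rejected
"121": rejected
"00222": accepted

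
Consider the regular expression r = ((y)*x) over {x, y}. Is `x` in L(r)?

yes

Split as ε·x: (y)* matches ε and x matches x.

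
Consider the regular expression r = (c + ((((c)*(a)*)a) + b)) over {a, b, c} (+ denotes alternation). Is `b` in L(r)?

yes

The right alternative ((((c)*(a)*)a)+b) matches b.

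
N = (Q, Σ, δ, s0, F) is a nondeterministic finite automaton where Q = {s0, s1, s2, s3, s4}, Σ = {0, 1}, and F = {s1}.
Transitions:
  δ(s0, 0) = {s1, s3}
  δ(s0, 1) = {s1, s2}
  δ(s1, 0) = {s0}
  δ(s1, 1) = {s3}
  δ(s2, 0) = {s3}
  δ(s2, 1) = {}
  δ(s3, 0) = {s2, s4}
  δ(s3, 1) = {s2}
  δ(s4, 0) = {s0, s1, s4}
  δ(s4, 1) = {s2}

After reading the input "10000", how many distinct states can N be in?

5

Start: {s0}
read 1: {s1, s2}
read 0: {s0, s3}
read 0: {s1, s2, s3, s4}
read 0: {s0, s1, s2, s3, s4}
read 0: {s0, s1, s2, s3, s4}
Final reachable set {s0, s1, s2, s3, s4} has 5 states.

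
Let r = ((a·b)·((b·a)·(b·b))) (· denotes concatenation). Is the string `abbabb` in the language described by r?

yes

Split as ab·babb: (a·b) matches ab and ((b·a)·(b·b)) matches babb.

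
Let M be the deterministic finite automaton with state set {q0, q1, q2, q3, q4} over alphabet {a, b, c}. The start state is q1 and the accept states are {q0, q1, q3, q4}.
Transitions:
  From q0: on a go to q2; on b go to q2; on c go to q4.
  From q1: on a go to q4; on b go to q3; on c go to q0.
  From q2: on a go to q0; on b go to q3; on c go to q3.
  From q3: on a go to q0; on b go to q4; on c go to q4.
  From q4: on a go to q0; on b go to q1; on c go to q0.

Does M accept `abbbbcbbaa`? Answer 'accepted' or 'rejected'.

q1 --a--> q4
q4 --b--> q1
q1 --b--> q3
q3 --b--> q4
q4 --b--> q1
q1 --c--> q0
q0 --b--> q2
q2 --b--> q3
q3 --a--> q0
q0 --a--> q2
End in state q2, which is not an accepting state.

rejected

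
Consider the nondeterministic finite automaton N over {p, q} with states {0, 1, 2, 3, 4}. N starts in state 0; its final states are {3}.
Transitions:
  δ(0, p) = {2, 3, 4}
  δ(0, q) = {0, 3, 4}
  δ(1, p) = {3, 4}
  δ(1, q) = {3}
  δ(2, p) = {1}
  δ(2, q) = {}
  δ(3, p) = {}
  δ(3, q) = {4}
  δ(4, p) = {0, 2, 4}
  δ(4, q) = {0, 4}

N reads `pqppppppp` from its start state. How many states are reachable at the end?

Start: {0}
read p: {2, 3, 4}
read q: {0, 4}
read p: {0, 2, 3, 4}
read p: {0, 1, 2, 3, 4}
read p: {0, 1, 2, 3, 4}
read p: {0, 1, 2, 3, 4}
read p: {0, 1, 2, 3, 4}
read p: {0, 1, 2, 3, 4}
read p: {0, 1, 2, 3, 4}
Final reachable set {0, 1, 2, 3, 4} has 5 states.

5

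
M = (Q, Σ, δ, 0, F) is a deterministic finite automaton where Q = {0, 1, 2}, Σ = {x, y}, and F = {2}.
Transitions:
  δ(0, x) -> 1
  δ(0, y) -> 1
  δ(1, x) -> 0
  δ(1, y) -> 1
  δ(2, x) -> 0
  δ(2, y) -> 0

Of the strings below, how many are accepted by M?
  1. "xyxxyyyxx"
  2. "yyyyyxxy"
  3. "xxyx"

"xyxxyyyxx": rejected
"yyyyyxxy": rejected
"xxyx": rejected

0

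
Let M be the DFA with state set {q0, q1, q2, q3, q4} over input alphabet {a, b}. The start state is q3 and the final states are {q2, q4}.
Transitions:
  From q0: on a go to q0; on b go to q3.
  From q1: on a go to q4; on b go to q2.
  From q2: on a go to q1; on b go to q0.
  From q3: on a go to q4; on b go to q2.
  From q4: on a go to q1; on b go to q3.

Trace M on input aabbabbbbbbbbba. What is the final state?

q3 --a--> q4
q4 --a--> q1
q1 --b--> q2
q2 --b--> q0
q0 --a--> q0
q0 --b--> q3
q3 --b--> q2
q2 --b--> q0
q0 --b--> q3
q3 --b--> q2
q2 --b--> q0
q0 --b--> q3
q3 --b--> q2
q2 --b--> q0
q0 --a--> q0

q0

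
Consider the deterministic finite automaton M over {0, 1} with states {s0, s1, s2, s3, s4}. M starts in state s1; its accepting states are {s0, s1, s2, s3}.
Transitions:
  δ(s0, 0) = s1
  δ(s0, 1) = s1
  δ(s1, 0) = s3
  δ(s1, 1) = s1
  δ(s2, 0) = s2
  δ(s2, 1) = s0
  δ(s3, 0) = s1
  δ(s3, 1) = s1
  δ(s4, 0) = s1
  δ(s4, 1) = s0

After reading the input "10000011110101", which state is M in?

s1

s1 --1--> s1
s1 --0--> s3
s3 --0--> s1
s1 --0--> s3
s3 --0--> s1
s1 --0--> s3
s3 --1--> s1
s1 --1--> s1
s1 --1--> s1
s1 --1--> s1
s1 --0--> s3
s3 --1--> s1
s1 --0--> s3
s3 --1--> s1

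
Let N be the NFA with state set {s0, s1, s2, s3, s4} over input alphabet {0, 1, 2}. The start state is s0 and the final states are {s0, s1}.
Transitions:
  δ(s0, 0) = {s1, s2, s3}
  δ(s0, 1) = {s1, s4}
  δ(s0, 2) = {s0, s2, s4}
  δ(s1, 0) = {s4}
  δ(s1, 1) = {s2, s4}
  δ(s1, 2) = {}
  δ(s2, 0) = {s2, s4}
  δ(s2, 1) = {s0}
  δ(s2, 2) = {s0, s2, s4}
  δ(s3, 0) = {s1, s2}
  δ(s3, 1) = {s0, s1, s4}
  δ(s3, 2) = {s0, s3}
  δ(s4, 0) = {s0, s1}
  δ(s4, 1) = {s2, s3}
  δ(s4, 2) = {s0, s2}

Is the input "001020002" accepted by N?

Start: {s0}
read 0: {s1, s2, s3}
read 0: {s1, s2, s4}
read 1: {s0, s2, s3, s4}
read 0: {s0, s1, s2, s3, s4}
read 2: {s0, s2, s3, s4}
read 0: {s0, s1, s2, s3, s4}
read 0: {s0, s1, s2, s3, s4}
read 0: {s0, s1, s2, s3, s4}
read 2: {s0, s2, s3, s4}
Reachable ∩ accepting = {s0} — nonempty.

accepted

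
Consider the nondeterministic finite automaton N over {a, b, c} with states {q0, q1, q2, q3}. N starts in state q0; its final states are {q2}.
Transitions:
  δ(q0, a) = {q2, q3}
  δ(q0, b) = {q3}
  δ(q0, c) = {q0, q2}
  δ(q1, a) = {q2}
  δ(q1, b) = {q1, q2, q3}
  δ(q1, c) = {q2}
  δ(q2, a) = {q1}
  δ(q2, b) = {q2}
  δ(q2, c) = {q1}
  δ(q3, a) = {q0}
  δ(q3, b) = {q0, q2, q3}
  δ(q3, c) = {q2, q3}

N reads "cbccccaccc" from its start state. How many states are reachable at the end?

Start: {q0}
read c: {q0, q2}
read b: {q2, q3}
read c: {q1, q2, q3}
read c: {q1, q2, q3}
read c: {q1, q2, q3}
read c: {q1, q2, q3}
read a: {q0, q1, q2}
read c: {q0, q1, q2}
read c: {q0, q1, q2}
read c: {q0, q1, q2}
Final reachable set {q0, q1, q2} has 3 states.

3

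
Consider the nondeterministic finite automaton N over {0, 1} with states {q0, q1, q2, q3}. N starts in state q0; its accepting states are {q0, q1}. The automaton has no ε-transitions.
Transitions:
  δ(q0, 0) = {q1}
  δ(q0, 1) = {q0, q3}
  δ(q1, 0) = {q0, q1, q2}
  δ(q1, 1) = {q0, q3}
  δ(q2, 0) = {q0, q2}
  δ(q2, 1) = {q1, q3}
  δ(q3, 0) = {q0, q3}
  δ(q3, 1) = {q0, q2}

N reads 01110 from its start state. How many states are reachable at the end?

Start: {q0}
read 0: {q1}
read 1: {q0, q3}
read 1: {q0, q2, q3}
read 1: {q0, q1, q2, q3}
read 0: {q0, q1, q2, q3}
Final reachable set {q0, q1, q2, q3} has 4 states.

4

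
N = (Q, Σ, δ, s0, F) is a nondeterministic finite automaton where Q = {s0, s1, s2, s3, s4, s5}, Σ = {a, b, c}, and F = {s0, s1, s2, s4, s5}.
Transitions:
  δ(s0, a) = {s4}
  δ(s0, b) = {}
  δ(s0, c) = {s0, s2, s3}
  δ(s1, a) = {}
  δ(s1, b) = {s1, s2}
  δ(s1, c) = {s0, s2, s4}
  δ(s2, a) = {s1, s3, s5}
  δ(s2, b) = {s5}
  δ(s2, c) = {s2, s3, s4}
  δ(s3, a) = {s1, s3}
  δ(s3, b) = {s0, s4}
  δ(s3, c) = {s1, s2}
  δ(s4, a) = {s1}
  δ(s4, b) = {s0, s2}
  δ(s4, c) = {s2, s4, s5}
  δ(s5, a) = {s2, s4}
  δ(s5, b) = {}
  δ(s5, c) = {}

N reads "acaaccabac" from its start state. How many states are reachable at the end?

Start: {s0}
read a: {s4}
read c: {s2, s4, s5}
read a: {s1, s2, s3, s4, s5}
read a: {s1, s2, s3, s4, s5}
read c: {s0, s1, s2, s3, s4, s5}
read c: {s0, s1, s2, s3, s4, s5}
read a: {s1, s2, s3, s4, s5}
read b: {s0, s1, s2, s4, s5}
read a: {s1, s2, s3, s4, s5}
read c: {s0, s1, s2, s3, s4, s5}
Final reachable set {s0, s1, s2, s3, s4, s5} has 6 states.

6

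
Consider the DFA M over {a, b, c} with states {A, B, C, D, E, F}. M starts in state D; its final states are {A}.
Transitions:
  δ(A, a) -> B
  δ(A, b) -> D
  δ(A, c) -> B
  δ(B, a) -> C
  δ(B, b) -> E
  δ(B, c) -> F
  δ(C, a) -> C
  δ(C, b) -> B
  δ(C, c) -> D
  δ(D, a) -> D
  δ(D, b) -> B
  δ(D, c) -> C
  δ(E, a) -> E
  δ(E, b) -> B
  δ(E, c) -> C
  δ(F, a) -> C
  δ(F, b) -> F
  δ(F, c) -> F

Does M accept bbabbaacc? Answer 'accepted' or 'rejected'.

rejected

D --b--> B
B --b--> E
E --a--> E
E --b--> B
B --b--> E
E --a--> E
E --a--> E
E --c--> C
C --c--> D
End in state D, which is not an accepting state.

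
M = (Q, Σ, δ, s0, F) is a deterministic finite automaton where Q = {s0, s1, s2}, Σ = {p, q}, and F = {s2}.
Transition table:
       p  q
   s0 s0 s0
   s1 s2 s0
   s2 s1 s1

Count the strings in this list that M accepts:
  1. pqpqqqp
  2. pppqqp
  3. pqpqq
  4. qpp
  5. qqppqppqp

pqpqqqp: rejected
pppqqp: rejected
pqpqq: rejected
qpp: rejected
qqppqppqp: rejected

0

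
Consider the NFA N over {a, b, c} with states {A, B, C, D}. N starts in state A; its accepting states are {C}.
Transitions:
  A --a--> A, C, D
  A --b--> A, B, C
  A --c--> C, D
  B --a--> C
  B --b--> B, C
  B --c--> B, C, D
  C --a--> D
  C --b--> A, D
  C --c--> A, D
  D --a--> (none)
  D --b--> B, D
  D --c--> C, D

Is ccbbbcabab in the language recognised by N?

Start: {A}
read c: {C, D}
read c: {A, C, D}
read b: {A, B, C, D}
read b: {A, B, C, D}
read b: {A, B, C, D}
read c: {A, B, C, D}
read a: {A, C, D}
read b: {A, B, C, D}
read a: {A, C, D}
read b: {A, B, C, D}
Reachable ∩ accepting = {C} — nonempty.

accepted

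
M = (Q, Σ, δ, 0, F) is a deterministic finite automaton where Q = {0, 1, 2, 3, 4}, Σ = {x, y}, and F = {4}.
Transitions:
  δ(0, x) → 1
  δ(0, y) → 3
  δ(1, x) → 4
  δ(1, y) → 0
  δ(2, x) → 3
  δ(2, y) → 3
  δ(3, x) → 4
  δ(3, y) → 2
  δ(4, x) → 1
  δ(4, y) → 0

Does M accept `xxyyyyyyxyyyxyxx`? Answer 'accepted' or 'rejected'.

0 --x--> 1
1 --x--> 4
4 --y--> 0
0 --y--> 3
3 --y--> 2
2 --y--> 3
3 --y--> 2
2 --y--> 3
3 --x--> 4
4 --y--> 0
0 --y--> 3
3 --y--> 2
2 --x--> 3
3 --y--> 2
2 --x--> 3
3 --x--> 4
End in state 4, which is an accepting state.

accepted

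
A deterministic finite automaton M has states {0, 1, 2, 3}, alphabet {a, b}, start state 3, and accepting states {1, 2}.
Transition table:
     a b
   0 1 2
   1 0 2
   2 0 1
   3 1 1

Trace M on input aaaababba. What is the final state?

0

3 --a--> 1
1 --a--> 0
0 --a--> 1
1 --a--> 0
0 --b--> 2
2 --a--> 0
0 --b--> 2
2 --b--> 1
1 --a--> 0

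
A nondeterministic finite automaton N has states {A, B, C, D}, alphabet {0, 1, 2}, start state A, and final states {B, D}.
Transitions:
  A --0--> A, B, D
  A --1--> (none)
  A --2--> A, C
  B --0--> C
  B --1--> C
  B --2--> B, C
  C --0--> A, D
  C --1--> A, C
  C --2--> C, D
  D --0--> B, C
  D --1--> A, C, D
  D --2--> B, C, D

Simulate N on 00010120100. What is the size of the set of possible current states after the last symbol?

Start: {A}
read 0: {A, B, D}
read 0: {A, B, C, D}
read 0: {A, B, C, D}
read 1: {A, C, D}
read 0: {A, B, C, D}
read 1: {A, C, D}
read 2: {A, B, C, D}
read 0: {A, B, C, D}
read 1: {A, C, D}
read 0: {A, B, C, D}
read 0: {A, B, C, D}
Final reachable set {A, B, C, D} has 4 states.

4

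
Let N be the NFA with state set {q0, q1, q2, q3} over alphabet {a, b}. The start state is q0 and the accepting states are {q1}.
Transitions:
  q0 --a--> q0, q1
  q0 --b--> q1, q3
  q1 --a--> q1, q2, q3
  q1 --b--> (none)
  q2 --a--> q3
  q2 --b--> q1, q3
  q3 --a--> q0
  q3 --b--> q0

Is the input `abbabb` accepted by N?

rejected

Start: {q0}
read a: {q0, q1}
read b: {q1, q3}
read b: {q0}
read a: {q0, q1}
read b: {q1, q3}
read b: {q0}
Reachable ∩ accepting = {} — empty.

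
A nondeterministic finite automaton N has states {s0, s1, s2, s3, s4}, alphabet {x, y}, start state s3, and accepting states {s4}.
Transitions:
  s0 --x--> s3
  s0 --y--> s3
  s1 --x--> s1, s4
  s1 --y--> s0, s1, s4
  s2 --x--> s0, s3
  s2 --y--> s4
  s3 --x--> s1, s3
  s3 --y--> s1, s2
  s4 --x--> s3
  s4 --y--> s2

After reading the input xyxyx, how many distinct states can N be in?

4

Start: {s3}
read x: {s1, s3}
read y: {s0, s1, s2, s4}
read x: {s0, s1, s3, s4}
read y: {s0, s1, s2, s3, s4}
read x: {s0, s1, s3, s4}
Final reachable set {s0, s1, s3, s4} has 4 states.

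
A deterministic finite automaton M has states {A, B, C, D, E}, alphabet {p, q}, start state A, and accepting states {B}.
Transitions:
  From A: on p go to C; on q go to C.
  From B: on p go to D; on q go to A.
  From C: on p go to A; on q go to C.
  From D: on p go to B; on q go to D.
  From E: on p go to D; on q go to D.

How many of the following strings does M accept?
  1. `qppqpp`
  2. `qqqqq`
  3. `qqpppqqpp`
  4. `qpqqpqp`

0

`qppqpp`: rejected
`qqqqq`: rejected
`qqpppqqpp`: rejected
`qpqqpqp`: rejected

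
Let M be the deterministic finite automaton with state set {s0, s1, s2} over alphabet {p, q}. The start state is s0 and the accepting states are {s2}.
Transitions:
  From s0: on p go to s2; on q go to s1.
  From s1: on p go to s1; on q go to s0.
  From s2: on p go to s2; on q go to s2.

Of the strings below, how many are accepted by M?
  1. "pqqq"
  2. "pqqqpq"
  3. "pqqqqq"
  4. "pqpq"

4

"pqqq": accepted
"pqqqpq": accepted
"pqqqqq": accepted
"pqpq": accepted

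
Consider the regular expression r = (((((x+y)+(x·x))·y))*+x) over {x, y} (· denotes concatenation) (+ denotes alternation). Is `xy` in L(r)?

yes

The left alternative ((((x+y)+(x·x))·y))* matches xy.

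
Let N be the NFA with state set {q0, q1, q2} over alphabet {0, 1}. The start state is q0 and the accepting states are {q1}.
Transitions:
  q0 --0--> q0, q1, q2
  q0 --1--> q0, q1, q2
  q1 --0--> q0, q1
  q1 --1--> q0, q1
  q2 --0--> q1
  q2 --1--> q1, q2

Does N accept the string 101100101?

Start: {q0}
read 1: {q0, q1, q2}
read 0: {q0, q1, q2}
read 1: {q0, q1, q2}
read 1: {q0, q1, q2}
read 0: {q0, q1, q2}
read 0: {q0, q1, q2}
read 1: {q0, q1, q2}
read 0: {q0, q1, q2}
read 1: {q0, q1, q2}
Reachable ∩ accepting = {q1} — nonempty.

accepted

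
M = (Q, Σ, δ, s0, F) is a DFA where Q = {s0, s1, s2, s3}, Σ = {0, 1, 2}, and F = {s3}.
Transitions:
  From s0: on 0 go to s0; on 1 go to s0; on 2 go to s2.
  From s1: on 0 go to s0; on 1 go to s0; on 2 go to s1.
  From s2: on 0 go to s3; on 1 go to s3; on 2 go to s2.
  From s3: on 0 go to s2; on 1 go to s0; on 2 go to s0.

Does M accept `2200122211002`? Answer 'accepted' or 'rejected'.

rejected

s0 --2--> s2
s2 --2--> s2
s2 --0--> s3
s3 --0--> s2
s2 --1--> s3
s3 --2--> s0
s0 --2--> s2
s2 --2--> s2
s2 --1--> s3
s3 --1--> s0
s0 --0--> s0
s0 --0--> s0
s0 --2--> s2
End in state s2, which is not an accepting state.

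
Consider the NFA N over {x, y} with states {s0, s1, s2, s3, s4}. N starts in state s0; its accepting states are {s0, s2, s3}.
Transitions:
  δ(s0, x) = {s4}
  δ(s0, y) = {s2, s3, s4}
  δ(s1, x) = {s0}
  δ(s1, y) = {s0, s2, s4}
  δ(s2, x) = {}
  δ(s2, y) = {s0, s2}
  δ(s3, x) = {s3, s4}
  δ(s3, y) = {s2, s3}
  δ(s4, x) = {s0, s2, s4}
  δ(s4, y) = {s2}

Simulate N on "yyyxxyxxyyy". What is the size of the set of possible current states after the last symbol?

Start: {s0}
read y: {s2, s3, s4}
read y: {s0, s2, s3}
read y: {s0, s2, s3, s4}
read x: {s0, s2, s3, s4}
read x: {s0, s2, s3, s4}
read y: {s0, s2, s3, s4}
read x: {s0, s2, s3, s4}
read x: {s0, s2, s3, s4}
read y: {s0, s2, s3, s4}
read y: {s0, s2, s3, s4}
read y: {s0, s2, s3, s4}
Final reachable set {s0, s2, s3, s4} has 4 states.

4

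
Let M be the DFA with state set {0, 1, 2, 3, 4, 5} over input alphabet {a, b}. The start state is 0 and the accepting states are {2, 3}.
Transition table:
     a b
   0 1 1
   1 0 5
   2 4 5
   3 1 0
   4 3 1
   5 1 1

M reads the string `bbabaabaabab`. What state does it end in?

0 --b--> 1
1 --b--> 5
5 --a--> 1
1 --b--> 5
5 --a--> 1
1 --a--> 0
0 --b--> 1
1 --a--> 0
0 --a--> 1
1 --b--> 5
5 --a--> 1
1 --b--> 5

5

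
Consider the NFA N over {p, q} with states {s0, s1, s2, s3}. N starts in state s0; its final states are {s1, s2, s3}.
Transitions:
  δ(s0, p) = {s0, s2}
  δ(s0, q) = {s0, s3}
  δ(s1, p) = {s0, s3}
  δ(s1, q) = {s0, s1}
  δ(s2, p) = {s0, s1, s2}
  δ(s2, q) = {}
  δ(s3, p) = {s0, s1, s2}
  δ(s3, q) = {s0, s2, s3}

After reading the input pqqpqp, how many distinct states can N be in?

4

Start: {s0}
read p: {s0, s2}
read q: {s0, s3}
read q: {s0, s2, s3}
read p: {s0, s1, s2}
read q: {s0, s1, s3}
read p: {s0, s1, s2, s3}
Final reachable set {s0, s1, s2, s3} has 4 states.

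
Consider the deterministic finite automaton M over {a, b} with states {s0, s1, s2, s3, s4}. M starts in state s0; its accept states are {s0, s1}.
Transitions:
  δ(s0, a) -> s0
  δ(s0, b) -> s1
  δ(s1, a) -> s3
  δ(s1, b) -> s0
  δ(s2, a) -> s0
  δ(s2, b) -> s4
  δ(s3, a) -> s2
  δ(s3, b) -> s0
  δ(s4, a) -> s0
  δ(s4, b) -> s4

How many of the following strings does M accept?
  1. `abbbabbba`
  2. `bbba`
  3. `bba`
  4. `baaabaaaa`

3

`abbbabbba`: accepted
`bbba`: rejected
`bba`: accepted
`baaabaaaa`: accepted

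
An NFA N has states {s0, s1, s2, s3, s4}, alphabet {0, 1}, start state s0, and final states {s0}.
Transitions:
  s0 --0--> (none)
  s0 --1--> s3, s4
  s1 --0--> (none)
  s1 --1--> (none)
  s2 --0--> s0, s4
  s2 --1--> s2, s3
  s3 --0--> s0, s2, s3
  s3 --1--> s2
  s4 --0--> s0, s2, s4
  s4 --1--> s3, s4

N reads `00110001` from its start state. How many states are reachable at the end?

0

Start: {s0}
read 0: {}
The reachable set is empty and stays empty for the remaining 7 symbols.
Final reachable set {} has 0 states.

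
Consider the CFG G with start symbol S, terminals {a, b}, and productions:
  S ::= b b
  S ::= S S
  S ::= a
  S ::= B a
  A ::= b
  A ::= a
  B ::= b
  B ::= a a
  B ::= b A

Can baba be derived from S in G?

S ⇒ SS ⇒ BaS ⇒ baS ⇒ baBa ⇒ baba

yes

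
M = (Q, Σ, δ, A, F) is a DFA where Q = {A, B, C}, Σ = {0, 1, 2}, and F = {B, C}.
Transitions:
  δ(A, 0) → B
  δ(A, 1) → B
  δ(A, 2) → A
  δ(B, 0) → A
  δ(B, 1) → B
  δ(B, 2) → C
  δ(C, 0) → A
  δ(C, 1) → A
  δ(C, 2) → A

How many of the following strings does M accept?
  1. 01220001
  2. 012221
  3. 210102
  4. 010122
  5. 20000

2

01220001: accepted
012221: accepted
210102: rejected
010122: rejected
20000: rejected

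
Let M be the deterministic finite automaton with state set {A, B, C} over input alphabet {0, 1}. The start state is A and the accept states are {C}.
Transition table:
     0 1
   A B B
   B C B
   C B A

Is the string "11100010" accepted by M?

rejected

A --1--> B
B --1--> B
B --1--> B
B --0--> C
C --0--> B
B --0--> C
C --1--> A
A --0--> B
End in state B, which is not an accepting state.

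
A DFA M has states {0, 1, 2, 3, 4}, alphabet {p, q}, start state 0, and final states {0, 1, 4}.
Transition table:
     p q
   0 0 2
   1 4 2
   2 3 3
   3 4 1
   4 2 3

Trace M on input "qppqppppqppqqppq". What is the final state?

0 --q--> 2
2 --p--> 3
3 --p--> 4
4 --q--> 3
3 --p--> 4
4 --p--> 2
2 --p--> 3
3 --p--> 4
4 --q--> 3
3 --p--> 4
4 --p--> 2
2 --q--> 3
3 --q--> 1
1 --p--> 4
4 --p--> 2
2 --q--> 3

3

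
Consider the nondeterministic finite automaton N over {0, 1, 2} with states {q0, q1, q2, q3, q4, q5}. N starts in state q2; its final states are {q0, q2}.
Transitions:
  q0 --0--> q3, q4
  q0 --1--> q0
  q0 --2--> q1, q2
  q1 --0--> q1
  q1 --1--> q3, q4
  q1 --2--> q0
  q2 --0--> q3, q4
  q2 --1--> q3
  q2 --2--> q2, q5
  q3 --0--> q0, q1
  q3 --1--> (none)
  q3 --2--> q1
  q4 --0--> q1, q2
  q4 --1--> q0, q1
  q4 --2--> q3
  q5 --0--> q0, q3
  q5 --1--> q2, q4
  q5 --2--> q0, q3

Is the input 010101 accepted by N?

accepted

Start: {q2}
read 0: {q3, q4}
read 1: {q0, q1}
read 0: {q1, q3, q4}
read 1: {q0, q1, q3, q4}
read 0: {q0, q1, q2, q3, q4}
read 1: {q0, q1, q3, q4}
Reachable ∩ accepting = {q0} — nonempty.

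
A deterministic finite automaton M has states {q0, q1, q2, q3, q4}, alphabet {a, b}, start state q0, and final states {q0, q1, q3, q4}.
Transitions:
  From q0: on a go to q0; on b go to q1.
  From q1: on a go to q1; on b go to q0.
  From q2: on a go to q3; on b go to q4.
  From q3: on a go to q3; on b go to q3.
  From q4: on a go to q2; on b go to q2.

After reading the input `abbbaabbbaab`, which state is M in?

q0 --a--> q0
q0 --b--> q1
q1 --b--> q0
q0 --b--> q1
q1 --a--> q1
q1 --a--> q1
q1 --b--> q0
q0 --b--> q1
q1 --b--> q0
q0 --a--> q0
q0 --a--> q0
q0 --b--> q1

q1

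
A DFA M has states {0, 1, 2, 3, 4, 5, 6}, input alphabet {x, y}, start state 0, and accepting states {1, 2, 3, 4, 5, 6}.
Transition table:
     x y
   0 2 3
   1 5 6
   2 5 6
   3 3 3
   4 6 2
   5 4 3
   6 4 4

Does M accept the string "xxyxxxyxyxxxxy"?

accepted

0 --x--> 2
2 --x--> 5
5 --y--> 3
3 --x--> 3
3 --x--> 3
3 --x--> 3
3 --y--> 3
3 --x--> 3
3 --y--> 3
3 --x--> 3
3 --x--> 3
3 --x--> 3
3 --x--> 3
3 --y--> 3
End in state 3, which is an accepting state.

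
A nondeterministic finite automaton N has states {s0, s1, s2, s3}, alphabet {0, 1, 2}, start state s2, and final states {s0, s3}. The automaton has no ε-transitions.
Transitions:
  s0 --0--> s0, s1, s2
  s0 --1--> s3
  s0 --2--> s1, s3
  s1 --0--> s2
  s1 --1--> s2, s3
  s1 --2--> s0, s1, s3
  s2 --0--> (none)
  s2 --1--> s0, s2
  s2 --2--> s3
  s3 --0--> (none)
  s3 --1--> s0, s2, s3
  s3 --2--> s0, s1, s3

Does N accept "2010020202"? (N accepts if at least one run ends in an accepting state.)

Start: {s2}
read 2: {s3}
read 0: {}
The reachable set is empty and stays empty for the remaining 8 symbols.
Reachable ∩ accepting = {} — empty.

rejected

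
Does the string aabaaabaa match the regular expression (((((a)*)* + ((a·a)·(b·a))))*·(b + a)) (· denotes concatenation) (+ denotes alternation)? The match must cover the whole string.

Split as aabaaaba·a: ((((a)*)*+((a·a)·(b·a))))* matches aabaaaba and (b+a) matches a.

yes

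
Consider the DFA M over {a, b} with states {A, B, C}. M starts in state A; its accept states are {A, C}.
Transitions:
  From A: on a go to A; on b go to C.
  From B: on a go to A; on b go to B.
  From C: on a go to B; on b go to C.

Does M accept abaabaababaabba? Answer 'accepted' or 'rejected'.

A --a--> A
A --b--> C
C --a--> B
B --a--> A
A --b--> C
C --a--> B
B --a--> A
A --b--> C
C --a--> B
B --b--> B
B --a--> A
A --a--> A
A --b--> C
C --b--> C
C --a--> B
End in state B, which is not an accepting state.

rejected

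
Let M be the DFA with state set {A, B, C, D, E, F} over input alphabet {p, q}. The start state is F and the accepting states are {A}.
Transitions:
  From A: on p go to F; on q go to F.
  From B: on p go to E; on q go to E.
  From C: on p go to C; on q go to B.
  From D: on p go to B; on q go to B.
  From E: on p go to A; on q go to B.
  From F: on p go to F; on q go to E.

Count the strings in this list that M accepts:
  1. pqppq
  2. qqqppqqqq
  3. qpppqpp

pqppq: rejected
qqqppqqqq: rejected
qpppqpp: rejected

0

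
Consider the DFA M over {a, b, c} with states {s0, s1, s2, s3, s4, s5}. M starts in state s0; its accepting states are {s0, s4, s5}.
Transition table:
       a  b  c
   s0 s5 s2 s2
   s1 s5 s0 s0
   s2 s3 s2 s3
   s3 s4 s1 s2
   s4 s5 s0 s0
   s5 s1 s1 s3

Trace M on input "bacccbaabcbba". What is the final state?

s0 --b--> s2
s2 --a--> s3
s3 --c--> s2
s2 --c--> s3
s3 --c--> s2
s2 --b--> s2
s2 --a--> s3
s3 --a--> s4
s4 --b--> s0
s0 --c--> s2
s2 --b--> s2
s2 --b--> s2
s2 --a--> s3

s3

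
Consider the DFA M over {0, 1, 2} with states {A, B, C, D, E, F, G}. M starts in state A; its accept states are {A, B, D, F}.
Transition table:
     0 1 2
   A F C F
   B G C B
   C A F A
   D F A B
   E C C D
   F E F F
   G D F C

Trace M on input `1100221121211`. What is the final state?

A --1--> C
C --1--> F
F --0--> E
E --0--> C
C --2--> A
A --2--> F
F --1--> F
F --1--> F
F --2--> F
F --1--> F
F --2--> F
F --1--> F
F --1--> F

F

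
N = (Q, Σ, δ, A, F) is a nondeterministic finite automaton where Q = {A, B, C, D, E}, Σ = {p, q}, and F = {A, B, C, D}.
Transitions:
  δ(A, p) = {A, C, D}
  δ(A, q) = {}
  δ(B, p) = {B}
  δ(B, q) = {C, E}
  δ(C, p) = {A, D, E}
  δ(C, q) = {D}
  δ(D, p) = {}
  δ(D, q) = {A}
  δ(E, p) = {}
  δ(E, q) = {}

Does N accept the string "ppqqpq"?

accepted

Start: {A}
read p: {A, C, D}
read p: {A, C, D, E}
read q: {A, D}
read q: {A}
read p: {A, C, D}
read q: {A, D}
Reachable ∩ accepting = {A, D} — nonempty.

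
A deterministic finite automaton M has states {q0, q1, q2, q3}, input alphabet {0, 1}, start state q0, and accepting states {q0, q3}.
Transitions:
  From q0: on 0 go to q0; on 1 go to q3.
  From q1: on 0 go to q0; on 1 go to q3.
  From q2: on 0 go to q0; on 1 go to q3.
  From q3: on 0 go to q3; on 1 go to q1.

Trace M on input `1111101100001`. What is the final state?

q0 --1--> q3
q3 --1--> q1
q1 --1--> q3
q3 --1--> q1
q1 --1--> q3
q3 --0--> q3
q3 --1--> q1
q1 --1--> q3
q3 --0--> q3
q3 --0--> q3
q3 --0--> q3
q3 --0--> q3
q3 --1--> q1

q1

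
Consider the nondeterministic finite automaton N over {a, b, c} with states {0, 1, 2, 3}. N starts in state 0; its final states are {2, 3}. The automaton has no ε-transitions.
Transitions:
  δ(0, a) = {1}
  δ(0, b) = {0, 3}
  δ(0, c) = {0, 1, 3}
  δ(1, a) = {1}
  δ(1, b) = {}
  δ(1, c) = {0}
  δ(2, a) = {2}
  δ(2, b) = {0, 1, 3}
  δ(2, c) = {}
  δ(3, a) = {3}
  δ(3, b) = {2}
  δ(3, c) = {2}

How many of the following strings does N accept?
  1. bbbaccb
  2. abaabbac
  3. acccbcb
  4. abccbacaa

bbbaccb: accepted
abaabbac: rejected
acccbcb: accepted
abccbacaa: rejected

2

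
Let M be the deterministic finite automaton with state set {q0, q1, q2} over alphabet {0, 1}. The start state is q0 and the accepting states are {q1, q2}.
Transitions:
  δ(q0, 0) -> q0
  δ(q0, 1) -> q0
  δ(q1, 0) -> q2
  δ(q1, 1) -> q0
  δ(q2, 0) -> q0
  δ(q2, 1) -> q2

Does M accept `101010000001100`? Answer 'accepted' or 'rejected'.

q0 --1--> q0
q0 --0--> q0
q0 --1--> q0
q0 --0--> q0
q0 --1--> q0
q0 --0--> q0
q0 --0--> q0
q0 --0--> q0
q0 --0--> q0
q0 --0--> q0
q0 --0--> q0
q0 --1--> q0
q0 --1--> q0
q0 --0--> q0
q0 --0--> q0
End in state q0, which is not an accepting state.

rejected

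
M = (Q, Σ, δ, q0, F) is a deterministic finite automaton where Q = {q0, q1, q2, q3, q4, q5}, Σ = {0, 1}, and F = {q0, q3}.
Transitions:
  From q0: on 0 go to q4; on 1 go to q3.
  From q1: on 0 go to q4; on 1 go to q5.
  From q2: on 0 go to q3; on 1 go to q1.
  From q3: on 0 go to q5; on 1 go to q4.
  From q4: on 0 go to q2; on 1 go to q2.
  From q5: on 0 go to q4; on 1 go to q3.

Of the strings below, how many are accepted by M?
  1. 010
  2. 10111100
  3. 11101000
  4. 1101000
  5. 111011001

3

010: accepted
10111100: rejected
11101000: rejected
1101000: accepted
111011001: accepted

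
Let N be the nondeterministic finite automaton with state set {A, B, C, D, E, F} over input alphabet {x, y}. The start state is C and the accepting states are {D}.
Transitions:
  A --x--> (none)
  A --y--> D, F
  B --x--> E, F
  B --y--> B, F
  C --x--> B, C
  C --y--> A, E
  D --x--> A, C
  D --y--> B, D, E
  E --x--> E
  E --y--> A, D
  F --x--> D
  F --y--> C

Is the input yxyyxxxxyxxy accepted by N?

Start: {C}
read y: {A, E}
read x: {E}
read y: {A, D}
read y: {B, D, E, F}
read x: {A, C, D, E, F}
read x: {A, B, C, D, E}
read x: {A, B, C, E, F}
read x: {B, C, D, E, F}
read y: {A, B, C, D, E, F}
read x: {A, B, C, D, E, F}
read x: {A, B, C, D, E, F}
read y: {A, B, C, D, E, F}
Reachable ∩ accepting = {D} — nonempty.

accepted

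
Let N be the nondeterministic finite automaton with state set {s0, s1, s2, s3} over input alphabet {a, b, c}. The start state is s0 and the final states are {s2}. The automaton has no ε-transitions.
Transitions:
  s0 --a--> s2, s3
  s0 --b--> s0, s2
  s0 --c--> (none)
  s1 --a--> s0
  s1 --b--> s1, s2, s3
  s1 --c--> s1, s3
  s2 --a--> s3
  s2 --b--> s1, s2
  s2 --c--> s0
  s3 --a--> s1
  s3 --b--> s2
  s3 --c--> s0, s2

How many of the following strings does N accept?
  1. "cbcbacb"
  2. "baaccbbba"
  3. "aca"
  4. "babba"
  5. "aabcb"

3

"cbcbacb": rejected
"baaccbbba": accepted
"aca": accepted
"babba": rejected
"aabcb": accepted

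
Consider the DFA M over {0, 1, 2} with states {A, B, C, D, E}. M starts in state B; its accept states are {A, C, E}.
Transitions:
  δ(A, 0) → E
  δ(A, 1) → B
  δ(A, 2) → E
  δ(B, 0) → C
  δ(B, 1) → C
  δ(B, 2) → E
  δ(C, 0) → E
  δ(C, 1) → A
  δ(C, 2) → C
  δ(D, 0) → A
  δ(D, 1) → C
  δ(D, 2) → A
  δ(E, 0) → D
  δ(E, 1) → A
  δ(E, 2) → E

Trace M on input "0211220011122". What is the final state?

E

B --0--> C
C --2--> C
C --1--> A
A --1--> B
B --2--> E
E --2--> E
E --0--> D
D --0--> A
A --1--> B
B --1--> C
C --1--> A
A --2--> E
E --2--> E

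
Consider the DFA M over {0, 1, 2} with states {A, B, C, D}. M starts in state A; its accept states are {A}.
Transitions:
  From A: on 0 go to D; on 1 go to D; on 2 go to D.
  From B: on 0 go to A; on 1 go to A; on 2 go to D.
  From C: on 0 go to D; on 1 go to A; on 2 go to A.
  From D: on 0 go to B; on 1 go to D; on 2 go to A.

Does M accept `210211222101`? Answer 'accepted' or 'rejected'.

accepted

A --2--> D
D --1--> D
D --0--> B
B --2--> D
D --1--> D
D --1--> D
D --2--> A
A --2--> D
D --2--> A
A --1--> D
D --0--> B
B --1--> A
End in state A, which is an accepting state.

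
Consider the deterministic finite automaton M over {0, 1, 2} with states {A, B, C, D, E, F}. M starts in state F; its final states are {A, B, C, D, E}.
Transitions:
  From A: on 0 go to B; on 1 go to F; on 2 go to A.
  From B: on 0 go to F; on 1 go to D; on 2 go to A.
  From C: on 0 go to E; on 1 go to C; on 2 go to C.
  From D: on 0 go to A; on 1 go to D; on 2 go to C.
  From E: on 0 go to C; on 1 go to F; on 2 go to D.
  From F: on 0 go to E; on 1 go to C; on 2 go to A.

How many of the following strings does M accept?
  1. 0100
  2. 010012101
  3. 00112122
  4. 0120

3

0100: accepted
010012101: rejected
00112122: accepted
0120: accepted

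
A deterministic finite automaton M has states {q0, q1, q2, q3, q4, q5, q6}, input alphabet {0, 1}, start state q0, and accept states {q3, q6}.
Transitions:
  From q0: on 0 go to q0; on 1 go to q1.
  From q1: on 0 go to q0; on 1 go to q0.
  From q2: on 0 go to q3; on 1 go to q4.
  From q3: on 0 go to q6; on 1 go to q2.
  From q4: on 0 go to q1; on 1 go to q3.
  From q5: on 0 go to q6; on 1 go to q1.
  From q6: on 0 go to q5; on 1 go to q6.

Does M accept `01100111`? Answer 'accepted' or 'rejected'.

q0 --0--> q0
q0 --1--> q1
q1 --1--> q0
q0 --0--> q0
q0 --0--> q0
q0 --1--> q1
q1 --1--> q0
q0 --1--> q1
End in state q1, which is not an accepting state.

rejected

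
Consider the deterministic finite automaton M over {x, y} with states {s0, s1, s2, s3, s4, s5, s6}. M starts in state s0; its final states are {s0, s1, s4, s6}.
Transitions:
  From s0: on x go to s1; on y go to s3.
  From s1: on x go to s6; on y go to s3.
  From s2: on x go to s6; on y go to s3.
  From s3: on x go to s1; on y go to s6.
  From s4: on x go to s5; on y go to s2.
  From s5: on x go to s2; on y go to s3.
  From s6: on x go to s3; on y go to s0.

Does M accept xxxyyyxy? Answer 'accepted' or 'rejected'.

s0 --x--> s1
s1 --x--> s6
s6 --x--> s3
s3 --y--> s6
s6 --y--> s0
s0 --y--> s3
s3 --x--> s1
s1 --y--> s3
End in state s3, which is not an accepting state.

rejected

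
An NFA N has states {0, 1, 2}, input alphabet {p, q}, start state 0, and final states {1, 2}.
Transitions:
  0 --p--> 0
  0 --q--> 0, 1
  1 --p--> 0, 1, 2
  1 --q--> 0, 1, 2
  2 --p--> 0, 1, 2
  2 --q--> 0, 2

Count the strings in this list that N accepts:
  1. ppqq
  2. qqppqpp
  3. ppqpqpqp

3

ppqq: accepted
qqppqpp: accepted
ppqpqpqp: accepted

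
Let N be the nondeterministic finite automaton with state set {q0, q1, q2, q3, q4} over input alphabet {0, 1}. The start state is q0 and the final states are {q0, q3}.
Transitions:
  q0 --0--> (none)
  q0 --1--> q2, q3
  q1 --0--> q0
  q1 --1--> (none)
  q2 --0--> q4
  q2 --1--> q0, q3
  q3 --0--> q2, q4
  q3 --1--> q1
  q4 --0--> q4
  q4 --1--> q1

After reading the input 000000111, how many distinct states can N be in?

Start: {q0}
read 0: {}
The reachable set is empty and stays empty for the remaining 8 symbols.
Final reachable set {} has 0 states.

0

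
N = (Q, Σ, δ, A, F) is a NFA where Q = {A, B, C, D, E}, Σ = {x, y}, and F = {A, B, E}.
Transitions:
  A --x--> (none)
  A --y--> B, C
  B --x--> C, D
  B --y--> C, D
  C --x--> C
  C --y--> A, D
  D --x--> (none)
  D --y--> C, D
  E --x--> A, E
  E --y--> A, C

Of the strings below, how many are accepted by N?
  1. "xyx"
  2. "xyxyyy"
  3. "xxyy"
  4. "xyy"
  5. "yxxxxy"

"xyx": rejected
"xyxyyy": rejected
"xxyy": rejected
"xyy": rejected
"yxxxxy": accepted

1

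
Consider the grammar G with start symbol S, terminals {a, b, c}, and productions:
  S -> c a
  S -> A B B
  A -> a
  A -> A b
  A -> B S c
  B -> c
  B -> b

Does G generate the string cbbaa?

no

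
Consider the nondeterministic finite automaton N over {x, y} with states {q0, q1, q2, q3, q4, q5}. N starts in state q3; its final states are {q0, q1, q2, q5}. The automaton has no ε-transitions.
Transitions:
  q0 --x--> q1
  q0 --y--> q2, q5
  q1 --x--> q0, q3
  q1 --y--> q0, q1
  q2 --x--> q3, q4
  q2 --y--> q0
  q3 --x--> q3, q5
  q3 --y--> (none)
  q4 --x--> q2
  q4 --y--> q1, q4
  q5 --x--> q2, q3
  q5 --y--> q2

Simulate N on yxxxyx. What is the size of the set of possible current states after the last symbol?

Start: {q3}
read y: {}
The reachable set is empty and stays empty for the remaining 5 symbols.
Final reachable set {} has 0 states.

0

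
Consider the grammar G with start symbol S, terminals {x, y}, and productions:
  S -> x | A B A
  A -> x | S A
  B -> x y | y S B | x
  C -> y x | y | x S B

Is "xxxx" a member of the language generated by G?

S ⇒ ABA ⇒ SABA ⇒ xABA ⇒ xxBA ⇒ xxxA ⇒ xxxx

yes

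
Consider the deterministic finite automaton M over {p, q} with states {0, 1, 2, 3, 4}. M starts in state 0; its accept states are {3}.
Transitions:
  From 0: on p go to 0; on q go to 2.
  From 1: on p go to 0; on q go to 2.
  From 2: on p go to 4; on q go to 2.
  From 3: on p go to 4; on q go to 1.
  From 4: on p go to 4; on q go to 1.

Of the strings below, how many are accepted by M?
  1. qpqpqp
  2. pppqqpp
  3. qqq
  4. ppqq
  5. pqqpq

0

qpqpqp: rejected
pppqqpp: rejected
qqq: rejected
ppqq: rejected
pqqpq: rejected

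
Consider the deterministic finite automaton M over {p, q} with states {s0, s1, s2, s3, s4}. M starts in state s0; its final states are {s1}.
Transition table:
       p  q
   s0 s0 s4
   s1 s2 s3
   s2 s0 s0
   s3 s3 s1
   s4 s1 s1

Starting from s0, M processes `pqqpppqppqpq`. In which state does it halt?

s0 --p--> s0
s0 --q--> s4
s4 --q--> s1
s1 --p--> s2
s2 --p--> s0
s0 --p--> s0
s0 --q--> s4
s4 --p--> s1
s1 --p--> s2
s2 --q--> s0
s0 --p--> s0
s0 --q--> s4

s4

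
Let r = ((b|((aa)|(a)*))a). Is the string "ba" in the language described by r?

yes

Split as b·a: (b|((aa)|(a)*)) matches b and a matches a.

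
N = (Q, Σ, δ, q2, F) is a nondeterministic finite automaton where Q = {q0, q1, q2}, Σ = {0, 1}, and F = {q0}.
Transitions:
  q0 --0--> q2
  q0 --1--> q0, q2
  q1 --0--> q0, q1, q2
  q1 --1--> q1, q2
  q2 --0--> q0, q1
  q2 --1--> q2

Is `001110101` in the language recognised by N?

accepted

Start: {q2}
read 0: {q0, q1}
read 0: {q0, q1, q2}
read 1: {q0, q1, q2}
read 1: {q0, q1, q2}
read 1: {q0, q1, q2}
read 0: {q0, q1, q2}
read 1: {q0, q1, q2}
read 0: {q0, q1, q2}
read 1: {q0, q1, q2}
Reachable ∩ accepting = {q0} — nonempty.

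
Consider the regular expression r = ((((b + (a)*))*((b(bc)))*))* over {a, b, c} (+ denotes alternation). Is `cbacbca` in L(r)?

no

cbacbca cannot be split into zero or more pieces each matching (((b+(a)*))*((b(bc)))*).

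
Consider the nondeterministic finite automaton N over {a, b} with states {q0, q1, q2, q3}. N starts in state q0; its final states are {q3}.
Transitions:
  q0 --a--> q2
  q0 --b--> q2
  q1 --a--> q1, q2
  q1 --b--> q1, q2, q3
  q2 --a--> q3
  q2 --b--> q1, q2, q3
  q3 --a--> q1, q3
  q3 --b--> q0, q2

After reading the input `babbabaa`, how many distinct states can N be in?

Start: {q0}
read b: {q2}
read a: {q3}
read b: {q0, q2}
read b: {q1, q2, q3}
read a: {q1, q2, q3}
read b: {q0, q1, q2, q3}
read a: {q1, q2, q3}
read a: {q1, q2, q3}
Final reachable set {q1, q2, q3} has 3 states.

3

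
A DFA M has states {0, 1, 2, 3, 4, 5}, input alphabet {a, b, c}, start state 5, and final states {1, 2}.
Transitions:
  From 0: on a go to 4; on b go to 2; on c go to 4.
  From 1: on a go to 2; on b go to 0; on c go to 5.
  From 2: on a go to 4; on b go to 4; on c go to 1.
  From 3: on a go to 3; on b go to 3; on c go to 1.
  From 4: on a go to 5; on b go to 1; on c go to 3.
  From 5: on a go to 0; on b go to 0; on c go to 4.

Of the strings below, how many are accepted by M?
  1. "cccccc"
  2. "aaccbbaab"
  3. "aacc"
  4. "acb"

"cccccc": rejected
"aaccbbaab": rejected
"aacc": accepted
"acb": accepted

2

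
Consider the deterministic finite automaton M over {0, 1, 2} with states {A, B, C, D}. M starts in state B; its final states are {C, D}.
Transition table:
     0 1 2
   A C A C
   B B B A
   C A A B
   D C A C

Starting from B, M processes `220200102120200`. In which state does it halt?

B

B --2--> A
A --2--> C
C --0--> A
A --2--> C
C --0--> A
A --0--> C
C --1--> A
A --0--> C
C --2--> B
B --1--> B
B --2--> A
A --0--> C
C --2--> B
B --0--> B
B --0--> B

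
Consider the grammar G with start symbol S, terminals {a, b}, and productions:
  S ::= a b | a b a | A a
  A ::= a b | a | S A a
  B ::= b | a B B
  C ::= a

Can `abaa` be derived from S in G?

no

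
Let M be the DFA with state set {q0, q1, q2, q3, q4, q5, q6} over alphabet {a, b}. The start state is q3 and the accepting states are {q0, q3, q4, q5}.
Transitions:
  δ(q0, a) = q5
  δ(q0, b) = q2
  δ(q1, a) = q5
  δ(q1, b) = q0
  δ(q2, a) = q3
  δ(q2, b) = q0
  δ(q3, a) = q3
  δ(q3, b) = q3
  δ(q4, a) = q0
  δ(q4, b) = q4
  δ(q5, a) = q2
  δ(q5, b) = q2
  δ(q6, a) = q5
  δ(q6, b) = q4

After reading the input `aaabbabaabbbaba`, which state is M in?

q3 --a--> q3
q3 --a--> q3
q3 --a--> q3
q3 --b--> q3
q3 --b--> q3
q3 --a--> q3
q3 --b--> q3
q3 --a--> q3
q3 --a--> q3
q3 --b--> q3
q3 --b--> q3
q3 --b--> q3
q3 --a--> q3
q3 --b--> q3
q3 --a--> q3

q3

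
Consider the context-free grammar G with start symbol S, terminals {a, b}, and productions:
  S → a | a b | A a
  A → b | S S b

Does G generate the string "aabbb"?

no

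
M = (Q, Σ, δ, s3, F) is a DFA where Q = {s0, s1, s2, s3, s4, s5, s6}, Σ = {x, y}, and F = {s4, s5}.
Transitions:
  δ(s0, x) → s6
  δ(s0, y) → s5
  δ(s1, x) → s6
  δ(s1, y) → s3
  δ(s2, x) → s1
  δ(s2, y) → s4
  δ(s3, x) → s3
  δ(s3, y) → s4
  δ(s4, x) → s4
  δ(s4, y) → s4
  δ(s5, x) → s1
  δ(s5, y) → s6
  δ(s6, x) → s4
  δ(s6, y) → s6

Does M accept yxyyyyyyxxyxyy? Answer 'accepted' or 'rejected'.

accepted

s3 --y--> s4
s4 --x--> s4
s4 --y--> s4
s4 --y--> s4
s4 --y--> s4
s4 --y--> s4
s4 --y--> s4
s4 --y--> s4
s4 --x--> s4
s4 --x--> s4
s4 --y--> s4
s4 --x--> s4
s4 --y--> s4
s4 --y--> s4
End in state s4, which is an accepting state.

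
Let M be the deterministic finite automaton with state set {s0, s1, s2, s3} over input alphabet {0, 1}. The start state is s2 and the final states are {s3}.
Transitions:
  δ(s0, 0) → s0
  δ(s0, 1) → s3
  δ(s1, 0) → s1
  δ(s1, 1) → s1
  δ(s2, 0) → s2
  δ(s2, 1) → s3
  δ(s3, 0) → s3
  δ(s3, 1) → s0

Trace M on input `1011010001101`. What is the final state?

s2 --1--> s3
s3 --0--> s3
s3 --1--> s0
s0 --1--> s3
s3 --0--> s3
s3 --1--> s0
s0 --0--> s0
s0 --0--> s0
s0 --0--> s0
s0 --1--> s3
s3 --1--> s0
s0 --0--> s0
s0 --1--> s3

s3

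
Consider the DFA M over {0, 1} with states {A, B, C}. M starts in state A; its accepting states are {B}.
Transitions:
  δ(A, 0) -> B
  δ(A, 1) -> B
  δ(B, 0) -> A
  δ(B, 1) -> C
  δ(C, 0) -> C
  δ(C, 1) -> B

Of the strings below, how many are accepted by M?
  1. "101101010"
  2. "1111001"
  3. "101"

2

"101101010": rejected
"1111001": accepted
"101": accepted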